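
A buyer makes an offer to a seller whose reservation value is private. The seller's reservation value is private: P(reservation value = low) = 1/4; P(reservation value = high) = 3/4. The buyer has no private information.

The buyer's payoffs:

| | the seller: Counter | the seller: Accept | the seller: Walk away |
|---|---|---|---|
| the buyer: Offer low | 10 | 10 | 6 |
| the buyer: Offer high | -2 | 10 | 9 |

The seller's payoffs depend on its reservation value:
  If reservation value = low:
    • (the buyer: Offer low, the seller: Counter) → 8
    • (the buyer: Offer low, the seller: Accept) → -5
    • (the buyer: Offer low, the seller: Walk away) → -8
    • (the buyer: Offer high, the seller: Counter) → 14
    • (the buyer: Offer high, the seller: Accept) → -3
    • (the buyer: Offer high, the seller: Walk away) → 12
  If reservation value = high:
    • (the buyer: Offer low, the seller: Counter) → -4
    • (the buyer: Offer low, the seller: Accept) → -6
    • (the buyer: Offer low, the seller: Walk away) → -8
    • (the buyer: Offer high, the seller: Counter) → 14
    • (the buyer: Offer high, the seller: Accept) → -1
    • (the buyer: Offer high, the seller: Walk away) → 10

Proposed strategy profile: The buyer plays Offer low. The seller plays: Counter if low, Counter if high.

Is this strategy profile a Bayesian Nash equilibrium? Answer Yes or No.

The buyer plays Offer low: E[Offer low] = 1/4·(10) + 3/4·(10) = 10; E[Offer high] = -2. Best-responding. ✓
The seller (reservation value low), facing Offer low: Counter gives 8, Accept gives -5, Walk away gives -8. Proposed Counter is best. ✓
The seller (reservation value high), facing Offer low: Counter gives -4, Accept gives -6, Walk away gives -8. Proposed Counter is best. ✓

Yes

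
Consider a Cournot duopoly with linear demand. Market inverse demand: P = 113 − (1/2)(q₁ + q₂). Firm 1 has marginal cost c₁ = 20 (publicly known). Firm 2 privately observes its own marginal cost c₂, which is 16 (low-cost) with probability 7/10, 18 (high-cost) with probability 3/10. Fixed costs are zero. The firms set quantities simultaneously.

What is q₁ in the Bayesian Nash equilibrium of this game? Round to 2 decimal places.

Type-c best response for Firm 2: q₂(c) = (113 − c) − q₁/2.
Firm 1 maximizes expected profit; its first-order condition is 113 − q₁ − (1/2)E[q₂] − 20 = 0.
Substituting E[q₂] and solving: E[c₂] = 16.6, so q₁ = (113 − 2·20 + 16.6)/(3/2) = 59.7333.

59.73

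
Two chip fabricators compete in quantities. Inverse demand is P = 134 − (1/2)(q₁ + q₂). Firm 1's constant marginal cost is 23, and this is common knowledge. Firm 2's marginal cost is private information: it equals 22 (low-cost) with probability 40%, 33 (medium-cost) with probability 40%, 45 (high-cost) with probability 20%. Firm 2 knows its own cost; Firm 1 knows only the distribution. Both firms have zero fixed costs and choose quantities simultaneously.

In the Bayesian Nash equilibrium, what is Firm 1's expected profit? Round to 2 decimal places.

3146.89

Firm 2 with cost c maximizes (134 − (1/2)(q₁+q₂) − c)·q₂, giving q₂(c) = (134 − c − (1/2)q₁).
E[c₂] = 0.4·22 + 0.4·33 + 0.2·45 = 31
Firm 1's FOC against E[q₂] yields q₁ = (134 − 2·23 + E[c₂])/(3/2) = (134 − 46 + 31)/(3/2) = 79.3333.
E[P] = 134 − (1/2)·(q₁ + E[q₂]) = 62.6667; Firm 1's expected profit = (E[P] − 23)·q₁ = (62.6667 − 23)·79.3333 = 3146.89.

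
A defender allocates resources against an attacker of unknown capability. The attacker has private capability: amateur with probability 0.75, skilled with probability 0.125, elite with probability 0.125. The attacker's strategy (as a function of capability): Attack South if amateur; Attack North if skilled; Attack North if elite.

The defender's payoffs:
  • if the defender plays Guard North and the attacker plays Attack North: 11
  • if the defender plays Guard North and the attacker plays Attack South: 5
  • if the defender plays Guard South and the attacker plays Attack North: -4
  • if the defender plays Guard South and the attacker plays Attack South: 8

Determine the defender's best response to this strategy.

E[Guard North] = 0.75·(5) + 0.125·(11) + 0.125·(11) = 6.5
E[Guard South] = 0.75·(8) + 0.125·(-4) + 0.125·(-4) = 5
Best response: Guard North (6.5 is the largest).

Guard North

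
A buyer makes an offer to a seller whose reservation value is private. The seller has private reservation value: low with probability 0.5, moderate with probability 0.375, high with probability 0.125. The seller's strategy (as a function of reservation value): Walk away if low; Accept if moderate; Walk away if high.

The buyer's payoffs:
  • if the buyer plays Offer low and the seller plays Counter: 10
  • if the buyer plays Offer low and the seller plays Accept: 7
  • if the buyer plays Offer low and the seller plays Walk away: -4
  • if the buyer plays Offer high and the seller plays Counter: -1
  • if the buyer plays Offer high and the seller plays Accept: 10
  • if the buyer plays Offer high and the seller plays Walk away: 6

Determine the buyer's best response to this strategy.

E[Offer low] = 0.5·(-4) + 0.375·(7) + 0.125·(-4) = 0.125
E[Offer high] = 0.5·(6) + 0.375·(10) + 0.125·(6) = 7.5
Best response: Offer high (7.5 is the largest).

Offer high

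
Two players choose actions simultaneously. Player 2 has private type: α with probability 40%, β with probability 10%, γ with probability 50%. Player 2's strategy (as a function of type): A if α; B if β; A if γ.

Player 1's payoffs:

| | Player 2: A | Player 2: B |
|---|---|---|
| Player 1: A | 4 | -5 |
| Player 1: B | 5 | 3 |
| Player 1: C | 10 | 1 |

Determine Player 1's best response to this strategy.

E[A] = 0.4·(4) + 0.1·(-5) + 0.5·(4) = 3.1
E[B] = 0.4·(5) + 0.1·(3) + 0.5·(5) = 4.8
E[C] = 0.4·(10) + 0.1·(1) + 0.5·(10) = 9.1
Best response: C (9.1 is the largest).

C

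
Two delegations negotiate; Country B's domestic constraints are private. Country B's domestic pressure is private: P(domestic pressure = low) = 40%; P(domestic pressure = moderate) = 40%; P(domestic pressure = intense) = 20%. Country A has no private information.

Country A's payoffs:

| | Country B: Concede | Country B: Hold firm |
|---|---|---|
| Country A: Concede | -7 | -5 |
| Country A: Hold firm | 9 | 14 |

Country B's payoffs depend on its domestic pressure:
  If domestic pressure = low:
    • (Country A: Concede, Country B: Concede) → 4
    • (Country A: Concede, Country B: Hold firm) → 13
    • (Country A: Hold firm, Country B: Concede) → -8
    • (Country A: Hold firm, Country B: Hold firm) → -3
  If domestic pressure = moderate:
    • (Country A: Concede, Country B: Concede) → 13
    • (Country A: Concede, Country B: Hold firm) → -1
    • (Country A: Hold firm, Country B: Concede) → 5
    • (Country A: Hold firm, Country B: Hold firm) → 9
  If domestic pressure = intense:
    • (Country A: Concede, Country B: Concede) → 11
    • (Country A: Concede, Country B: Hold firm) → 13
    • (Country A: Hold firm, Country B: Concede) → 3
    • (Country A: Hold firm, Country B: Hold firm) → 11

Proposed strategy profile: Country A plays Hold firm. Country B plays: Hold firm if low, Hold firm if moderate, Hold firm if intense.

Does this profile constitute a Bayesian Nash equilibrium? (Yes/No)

Yes

Country A plays Hold firm: E[Hold firm] = 0.4·(14) + 0.4·(14) + 0.2·(14) = 14; E[Concede] = -5. Best-responding. ✓
Country B (domestic pressure low), facing Hold firm: Concede gives -8, Hold firm gives -3. Proposed Hold firm is best. ✓
Country B (domestic pressure moderate), facing Hold firm: Concede gives 5, Hold firm gives 9. Proposed Hold firm is best. ✓
Country B (domestic pressure intense), facing Hold firm: Concede gives 3, Hold firm gives 11. Proposed Hold firm is best. ✓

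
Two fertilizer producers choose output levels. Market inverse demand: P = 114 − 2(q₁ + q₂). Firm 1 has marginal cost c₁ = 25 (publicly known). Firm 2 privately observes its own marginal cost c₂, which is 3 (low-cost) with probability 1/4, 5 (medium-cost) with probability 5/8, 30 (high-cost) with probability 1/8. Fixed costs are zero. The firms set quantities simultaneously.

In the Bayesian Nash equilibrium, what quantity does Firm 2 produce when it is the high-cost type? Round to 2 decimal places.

Firm 2 with cost c maximizes (114 − 2(q₁+q₂) − c)·q₂, giving q₂(c) = (114 − c − 2q₁)/4.
E[c₂] = 1/4·3 + 5/8·5 + 1/8·30 = 7.625
Firm 1's FOC against E[q₂] yields q₁ = (114 − 2·25 + E[c₂])/6 = (114 − 50 + 7.625)/6 = 11.9375.
q₂(high-cost) = (114 − 30 − 2·11.9375)/4 = 15.0312.

15.03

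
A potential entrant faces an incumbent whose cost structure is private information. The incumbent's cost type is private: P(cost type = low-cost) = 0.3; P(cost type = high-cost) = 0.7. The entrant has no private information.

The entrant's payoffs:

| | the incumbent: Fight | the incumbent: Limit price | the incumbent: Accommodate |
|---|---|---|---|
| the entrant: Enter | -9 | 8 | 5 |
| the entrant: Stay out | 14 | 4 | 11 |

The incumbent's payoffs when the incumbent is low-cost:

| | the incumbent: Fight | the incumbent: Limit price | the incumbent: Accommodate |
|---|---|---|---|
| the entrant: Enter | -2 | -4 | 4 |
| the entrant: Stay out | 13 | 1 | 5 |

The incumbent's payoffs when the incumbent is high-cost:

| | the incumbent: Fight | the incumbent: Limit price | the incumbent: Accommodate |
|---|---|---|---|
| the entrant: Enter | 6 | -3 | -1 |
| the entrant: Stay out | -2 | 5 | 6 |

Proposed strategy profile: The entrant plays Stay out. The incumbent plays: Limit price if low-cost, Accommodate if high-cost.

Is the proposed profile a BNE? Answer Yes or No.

The entrant plays Stay out: E[Stay out] = 0.3·(4) + 0.7·(11) = 8.9; E[Enter] = 5.9. Best-responding. ✓
The incumbent (cost type low-cost), facing Stay out: Fight gives 13, Limit price gives 1, Accommodate gives 5. Proposed Limit price is not best — profitable deviation exists. ✗
The incumbent (cost type high-cost), facing Stay out: Fight gives -2, Limit price gives 5, Accommodate gives 6. Proposed Accommodate is best. ✓

No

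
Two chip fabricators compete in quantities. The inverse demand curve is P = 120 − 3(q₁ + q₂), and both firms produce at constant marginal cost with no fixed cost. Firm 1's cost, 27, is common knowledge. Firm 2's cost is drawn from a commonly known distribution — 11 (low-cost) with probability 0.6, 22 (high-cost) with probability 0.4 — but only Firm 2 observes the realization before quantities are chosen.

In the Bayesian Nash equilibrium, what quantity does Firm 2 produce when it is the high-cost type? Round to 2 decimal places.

11.81

Type-c best response for Firm 2: q₂(c) = (120 − c)/6 − q₁/2.
Firm 1 maximizes expected profit; its first-order condition is 120 − 6q₁ − 3E[q₂] − 27 = 0.
Substituting E[q₂] and solving: E[c₂] = 15.4, so q₁ = (120 − 2·27 + 15.4)/9 = 9.04444.
q₂(high-cost) = (120 − 22 − 3·9.04444)/6 = 11.8111.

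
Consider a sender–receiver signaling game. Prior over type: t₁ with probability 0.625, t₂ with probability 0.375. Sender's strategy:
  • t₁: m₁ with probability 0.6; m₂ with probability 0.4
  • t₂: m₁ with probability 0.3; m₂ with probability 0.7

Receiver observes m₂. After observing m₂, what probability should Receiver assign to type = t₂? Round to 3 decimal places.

P(m₂) = 0.625·0.4 + 0.375·0.7 = 0.5125
P(t₂ | m₂) = (0.375·0.7) / 0.5125 = 0.2625 / 0.5125 = 0.512195

0.512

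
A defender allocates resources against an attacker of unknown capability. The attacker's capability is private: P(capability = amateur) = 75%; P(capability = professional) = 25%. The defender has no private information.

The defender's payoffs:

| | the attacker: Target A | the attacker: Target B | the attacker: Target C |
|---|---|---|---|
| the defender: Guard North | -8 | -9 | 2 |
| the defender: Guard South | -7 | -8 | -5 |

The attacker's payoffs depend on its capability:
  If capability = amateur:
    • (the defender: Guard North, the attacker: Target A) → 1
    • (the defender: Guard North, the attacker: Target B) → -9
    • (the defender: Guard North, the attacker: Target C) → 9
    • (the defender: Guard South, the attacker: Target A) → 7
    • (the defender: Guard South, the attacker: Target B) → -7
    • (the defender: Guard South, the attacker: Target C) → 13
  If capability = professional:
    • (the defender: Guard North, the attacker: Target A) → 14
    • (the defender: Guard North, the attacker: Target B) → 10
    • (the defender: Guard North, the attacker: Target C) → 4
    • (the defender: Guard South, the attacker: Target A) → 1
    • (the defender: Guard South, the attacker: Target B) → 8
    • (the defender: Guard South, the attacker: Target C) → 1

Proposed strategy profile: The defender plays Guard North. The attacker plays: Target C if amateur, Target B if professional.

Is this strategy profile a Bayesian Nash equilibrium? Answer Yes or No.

The defender plays Guard North: E[Guard North] = 0.75·(2) + 0.25·(-9) = -0.75; E[Guard South] = -5.75. Best-responding. ✓
The attacker (capability amateur), facing Guard North: Target A gives 1, Target B gives -9, Target C gives 9. Proposed Target C is best. ✓
The attacker (capability professional), facing Guard North: Target A gives 14, Target B gives 10, Target C gives 4. Proposed Target B is not best — profitable deviation exists. ✗

No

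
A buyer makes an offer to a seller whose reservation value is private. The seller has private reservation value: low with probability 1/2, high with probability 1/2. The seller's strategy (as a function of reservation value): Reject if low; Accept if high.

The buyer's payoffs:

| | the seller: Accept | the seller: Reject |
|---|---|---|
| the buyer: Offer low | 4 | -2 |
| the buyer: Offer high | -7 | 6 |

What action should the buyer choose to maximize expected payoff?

Compute the buyer's expected payoff for each action, taking the expectation over the seller's type.
E[Offer low] = 1/2·(-2) + 1/2·(4) = 1
E[Offer high] = 1/2·(6) + 1/2·(-7) = -1/2
Best response: Offer low (1 is the largest).

Offer low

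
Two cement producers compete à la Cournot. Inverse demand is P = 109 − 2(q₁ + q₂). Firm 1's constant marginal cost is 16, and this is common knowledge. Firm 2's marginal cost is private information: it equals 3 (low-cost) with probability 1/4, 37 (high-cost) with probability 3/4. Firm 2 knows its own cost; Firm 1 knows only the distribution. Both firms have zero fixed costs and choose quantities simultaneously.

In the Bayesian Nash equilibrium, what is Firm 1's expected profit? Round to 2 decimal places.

Firm 2 with cost c maximizes (109 − 2(q₁+q₂) − c)·q₂, giving q₂(c) = (109 − c − 2q₁)/4.
E[c₂] = 1/4·3 + 3/4·37 = 28.5
Firm 1's FOC against E[q₂] yields q₁ = (109 − 2·16 + E[c₂])/6 = (109 − 32 + 28.5)/6 = 17.5833.
E[P] = 109 − 2·(q₁ + E[q₂]) = 51.1667; Firm 1's expected profit = (E[P] − 16)·q₁ = (51.1667 − 16)·17.5833 = 618.347.

618.35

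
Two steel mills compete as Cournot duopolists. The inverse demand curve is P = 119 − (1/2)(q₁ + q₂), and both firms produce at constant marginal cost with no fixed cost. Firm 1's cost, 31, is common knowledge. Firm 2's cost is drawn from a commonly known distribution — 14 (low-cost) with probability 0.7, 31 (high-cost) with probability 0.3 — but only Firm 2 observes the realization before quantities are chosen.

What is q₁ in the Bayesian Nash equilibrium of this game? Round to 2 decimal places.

50.73

Firm 2 with cost c maximizes (119 − (1/2)(q₁+q₂) − c)·q₂, giving q₂(c) = (119 − c − (1/2)q₁).
E[c₂] = 0.7·14 + 0.3·31 = 19.1
Firm 1's FOC against E[q₂] yields q₁ = (119 − 2·31 + E[c₂])/(3/2) = (119 − 62 + 19.1)/(3/2) = 50.7333.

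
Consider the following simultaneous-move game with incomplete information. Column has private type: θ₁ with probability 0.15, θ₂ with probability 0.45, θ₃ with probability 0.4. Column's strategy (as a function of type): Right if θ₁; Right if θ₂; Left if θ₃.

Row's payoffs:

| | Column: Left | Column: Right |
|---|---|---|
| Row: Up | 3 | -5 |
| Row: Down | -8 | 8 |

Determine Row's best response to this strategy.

Down

E[Up] = 0.15·(-5) + 0.45·(-5) + 0.4·(3) = -1.8
E[Down] = 0.15·(8) + 0.45·(8) + 0.4·(-8) = 1.6
Best response: Down (1.6 is the largest).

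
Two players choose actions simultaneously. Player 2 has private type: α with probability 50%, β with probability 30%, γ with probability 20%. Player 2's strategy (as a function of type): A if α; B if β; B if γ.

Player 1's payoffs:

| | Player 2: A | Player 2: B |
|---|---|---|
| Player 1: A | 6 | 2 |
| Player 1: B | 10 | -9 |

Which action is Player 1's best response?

A

E[A] = 0.5·(6) + 0.3·(2) + 0.2·(2) = 4
E[B] = 0.5·(10) + 0.3·(-9) + 0.2·(-9) = 0.5
Best response: A (4 is the largest).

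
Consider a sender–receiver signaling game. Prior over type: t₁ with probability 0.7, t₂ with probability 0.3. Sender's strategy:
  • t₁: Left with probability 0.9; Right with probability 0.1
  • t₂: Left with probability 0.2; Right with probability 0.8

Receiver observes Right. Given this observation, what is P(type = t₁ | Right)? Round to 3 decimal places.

Apply Bayes' rule using the sender's strategy as the likelihood.
P(Right) = 0.7·0.1 + 0.3·0.8 = 0.31
P(t₁ | Right) = (0.7·0.1) / 0.31 = 0.07 / 0.31 = 0.225806

0.226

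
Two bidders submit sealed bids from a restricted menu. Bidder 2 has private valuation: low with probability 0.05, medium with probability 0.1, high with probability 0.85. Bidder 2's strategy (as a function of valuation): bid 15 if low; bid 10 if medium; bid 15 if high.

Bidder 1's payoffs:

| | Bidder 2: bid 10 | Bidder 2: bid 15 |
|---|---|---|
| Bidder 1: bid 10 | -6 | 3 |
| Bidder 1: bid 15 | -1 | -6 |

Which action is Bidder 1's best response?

bid 10

Compute Bidder 1's expected payoff for each action, taking the expectation over Bidder 2's type.
E[bid 10] = 0.05·(3) + 0.1·(-6) + 0.85·(3) = 2.1
E[bid 15] = 0.05·(-6) + 0.1·(-1) + 0.85·(-6) = -5.5
Best response: bid 10 (2.1 is the largest).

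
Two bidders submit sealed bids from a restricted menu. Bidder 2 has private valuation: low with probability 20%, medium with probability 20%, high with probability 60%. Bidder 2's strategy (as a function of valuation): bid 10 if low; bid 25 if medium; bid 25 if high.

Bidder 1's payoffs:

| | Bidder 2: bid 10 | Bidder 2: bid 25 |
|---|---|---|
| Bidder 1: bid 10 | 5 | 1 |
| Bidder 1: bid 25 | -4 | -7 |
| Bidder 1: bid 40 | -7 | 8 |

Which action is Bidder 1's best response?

E[bid 10] = 0.2·(5) + 0.2·(1) + 0.6·(1) = 1.8
E[bid 25] = 0.2·(-4) + 0.2·(-7) + 0.6·(-7) = -6.4
E[bid 40] = 0.2·(-7) + 0.2·(8) + 0.6·(8) = 5
Best response: bid 40 (5 is the largest).

bid 40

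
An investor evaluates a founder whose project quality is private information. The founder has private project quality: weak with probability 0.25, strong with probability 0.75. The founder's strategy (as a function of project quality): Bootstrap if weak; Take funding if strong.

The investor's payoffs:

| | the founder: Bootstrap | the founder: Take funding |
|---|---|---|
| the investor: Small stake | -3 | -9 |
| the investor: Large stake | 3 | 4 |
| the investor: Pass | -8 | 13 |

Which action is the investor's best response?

E[Small stake] = 0.25·(-3) + 0.75·(-9) = -7.5
E[Large stake] = 0.25·(3) + 0.75·(4) = 3.75
E[Pass] = 0.25·(-8) + 0.75·(13) = 7.75
Best response: Pass (7.75 is the largest).

Pass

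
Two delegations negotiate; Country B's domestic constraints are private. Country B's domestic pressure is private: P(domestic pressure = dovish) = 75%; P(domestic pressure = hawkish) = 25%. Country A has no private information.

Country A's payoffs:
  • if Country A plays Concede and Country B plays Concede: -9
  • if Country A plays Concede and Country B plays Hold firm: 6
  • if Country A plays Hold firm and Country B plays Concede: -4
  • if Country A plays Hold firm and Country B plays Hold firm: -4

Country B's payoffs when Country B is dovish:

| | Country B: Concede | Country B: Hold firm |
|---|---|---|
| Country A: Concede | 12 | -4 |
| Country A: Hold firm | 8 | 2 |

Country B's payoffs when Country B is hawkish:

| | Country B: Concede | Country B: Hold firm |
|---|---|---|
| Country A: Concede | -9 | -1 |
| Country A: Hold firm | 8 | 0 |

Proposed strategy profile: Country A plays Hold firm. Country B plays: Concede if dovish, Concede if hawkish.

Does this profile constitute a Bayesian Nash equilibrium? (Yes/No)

Yes

Country A plays Hold firm: E[Hold firm] = 0.75·(-4) + 0.25·(-4) = -4; E[Concede] = -9. Best-responding. ✓
Country B (domestic pressure dovish), facing Hold firm: Concede gives 8, Hold firm gives 2. Proposed Concede is best. ✓
Country B (domestic pressure hawkish), facing Hold firm: Concede gives 8, Hold firm gives 0. Proposed Concede is best. ✓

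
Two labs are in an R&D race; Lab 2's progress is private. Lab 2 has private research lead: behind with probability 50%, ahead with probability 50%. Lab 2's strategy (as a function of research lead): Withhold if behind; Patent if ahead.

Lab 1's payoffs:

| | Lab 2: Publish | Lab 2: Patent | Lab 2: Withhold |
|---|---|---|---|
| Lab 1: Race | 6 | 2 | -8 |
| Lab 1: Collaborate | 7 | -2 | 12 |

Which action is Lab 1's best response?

Collaborate

E[Race] = 0.5·(-8) + 0.5·(2) = -3
E[Collaborate] = 0.5·(12) + 0.5·(-2) = 5
Best response: Collaborate (5 is the largest).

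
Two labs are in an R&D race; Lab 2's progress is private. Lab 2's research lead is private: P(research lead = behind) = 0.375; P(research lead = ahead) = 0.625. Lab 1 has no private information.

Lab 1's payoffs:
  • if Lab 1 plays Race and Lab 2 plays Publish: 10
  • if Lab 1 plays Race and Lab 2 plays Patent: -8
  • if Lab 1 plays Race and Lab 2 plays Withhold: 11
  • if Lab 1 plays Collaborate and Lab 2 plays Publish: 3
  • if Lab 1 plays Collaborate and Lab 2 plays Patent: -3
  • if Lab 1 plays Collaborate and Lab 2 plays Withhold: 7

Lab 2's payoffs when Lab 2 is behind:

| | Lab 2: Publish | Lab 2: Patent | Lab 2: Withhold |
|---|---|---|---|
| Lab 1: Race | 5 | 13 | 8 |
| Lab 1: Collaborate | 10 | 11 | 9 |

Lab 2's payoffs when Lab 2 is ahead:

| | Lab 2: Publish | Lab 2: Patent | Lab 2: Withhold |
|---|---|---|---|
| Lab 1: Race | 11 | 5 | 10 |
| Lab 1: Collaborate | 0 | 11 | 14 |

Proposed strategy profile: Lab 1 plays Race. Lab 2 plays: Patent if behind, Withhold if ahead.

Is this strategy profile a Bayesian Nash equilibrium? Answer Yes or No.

No

A profile is a BNE iff every type of every player is best-responding given beliefs about the other side.
Lab 1 plays Race: E[Race] = 0.375·(-8) + 0.625·(11) = 3.875; E[Collaborate] = 3.25. Best-responding. ✓
Lab 2 (research lead behind), facing Race: Publish gives 5, Patent gives 13, Withhold gives 8. Proposed Patent is best. ✓
Lab 2 (research lead ahead), facing Race: Publish gives 11, Patent gives 5, Withhold gives 10. Proposed Withhold is not best — profitable deviation exists. ✗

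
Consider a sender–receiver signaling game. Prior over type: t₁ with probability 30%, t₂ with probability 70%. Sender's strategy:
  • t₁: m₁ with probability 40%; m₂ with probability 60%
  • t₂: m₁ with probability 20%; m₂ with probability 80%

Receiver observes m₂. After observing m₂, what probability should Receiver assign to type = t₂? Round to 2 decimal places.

0.76

P(m₂) = 0.3·0.6 + 0.7·0.8 = 0.74
P(t₂ | m₂) = (0.7·0.8) / 0.74 = 0.56 / 0.74 = 0.756757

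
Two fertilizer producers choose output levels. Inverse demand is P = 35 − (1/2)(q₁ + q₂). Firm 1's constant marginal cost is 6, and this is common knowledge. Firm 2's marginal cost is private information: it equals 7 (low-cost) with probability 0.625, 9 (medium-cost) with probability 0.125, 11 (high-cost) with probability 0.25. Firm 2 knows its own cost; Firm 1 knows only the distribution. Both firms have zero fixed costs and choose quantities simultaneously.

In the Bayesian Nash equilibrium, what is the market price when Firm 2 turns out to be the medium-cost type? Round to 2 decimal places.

16.79

Firm 2 with cost c maximizes (35 − (1/2)(q₁+q₂) − c)·q₂, giving q₂(c) = (35 − c − (1/2)q₁).
E[c₂] = 0.625·7 + 0.125·9 + 0.25·11 = 8.25
Firm 1's FOC against E[q₂] yields q₁ = (35 − 2·6 + E[c₂])/(3/2) = (35 − 12 + 8.25)/(3/2) = 20.8333.
q₂(medium-cost) = 15.5833, so P = 35 − (1/2)·(20.8333 + 15.5833) = 16.7917.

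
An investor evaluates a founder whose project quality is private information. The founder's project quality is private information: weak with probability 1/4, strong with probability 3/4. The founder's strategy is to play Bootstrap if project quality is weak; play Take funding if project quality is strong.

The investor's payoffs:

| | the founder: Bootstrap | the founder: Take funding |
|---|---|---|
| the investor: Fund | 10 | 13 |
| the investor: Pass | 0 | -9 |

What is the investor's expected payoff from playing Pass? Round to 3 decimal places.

-6.750

E[Pass] = 1/4·0 + 3/4·(-9) = 0 + (-27/4) = -27/4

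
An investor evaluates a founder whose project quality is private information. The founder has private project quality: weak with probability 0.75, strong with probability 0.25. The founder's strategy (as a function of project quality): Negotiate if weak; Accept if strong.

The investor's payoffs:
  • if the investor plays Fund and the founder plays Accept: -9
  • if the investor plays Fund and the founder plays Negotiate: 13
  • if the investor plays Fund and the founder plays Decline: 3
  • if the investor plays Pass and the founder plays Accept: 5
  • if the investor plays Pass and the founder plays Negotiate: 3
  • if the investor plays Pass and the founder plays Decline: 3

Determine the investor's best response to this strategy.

Fund

E[Fund] = 0.75·(13) + 0.25·(-9) = 7.5
E[Pass] = 0.75·(3) + 0.25·(5) = 3.5
Best response: Fund (7.5 is the largest).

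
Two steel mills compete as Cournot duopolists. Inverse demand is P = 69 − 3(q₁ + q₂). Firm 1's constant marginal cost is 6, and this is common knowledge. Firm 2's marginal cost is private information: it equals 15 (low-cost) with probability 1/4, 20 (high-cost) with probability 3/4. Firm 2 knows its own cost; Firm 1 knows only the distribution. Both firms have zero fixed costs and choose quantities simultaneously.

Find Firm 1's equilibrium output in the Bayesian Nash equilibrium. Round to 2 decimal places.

Type-c best response for Firm 2: q₂(c) = (69 − c)/6 − q₁/2.
Firm 1 maximizes expected profit; its first-order condition is 69 − 6q₁ − 3E[q₂] − 6 = 0.
Substituting E[q₂] and solving: E[c₂] = 18.75, so q₁ = (69 − 2·6 + 18.75)/9 = 8.41667.

8.42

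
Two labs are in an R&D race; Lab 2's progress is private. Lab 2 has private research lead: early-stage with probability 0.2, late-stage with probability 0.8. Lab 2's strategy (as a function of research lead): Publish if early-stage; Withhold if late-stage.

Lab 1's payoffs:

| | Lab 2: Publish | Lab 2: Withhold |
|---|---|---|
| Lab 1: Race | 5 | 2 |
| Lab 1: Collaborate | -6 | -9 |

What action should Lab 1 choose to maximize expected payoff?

Race

Compute Lab 1's expected payoff for each action, taking the expectation over Lab 2's type.
E[Race] = 0.2·(5) + 0.8·(2) = 2.6
E[Collaborate] = 0.2·(-6) + 0.8·(-9) = -8.4
Best response: Race (2.6 is the largest).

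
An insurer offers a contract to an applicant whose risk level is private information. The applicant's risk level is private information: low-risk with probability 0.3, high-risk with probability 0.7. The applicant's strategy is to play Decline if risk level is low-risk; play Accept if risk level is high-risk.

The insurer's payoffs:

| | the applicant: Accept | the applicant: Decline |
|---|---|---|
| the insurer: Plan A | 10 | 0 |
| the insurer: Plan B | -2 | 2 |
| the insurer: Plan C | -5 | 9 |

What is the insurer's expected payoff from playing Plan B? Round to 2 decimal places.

-0.80

Take the expectation over the applicant's risk level, weighting each type's action by its prior probability.
E[Plan B] = 0.3·2 + 0.7·(-2) = 0.6 + (-1.4) = -0.8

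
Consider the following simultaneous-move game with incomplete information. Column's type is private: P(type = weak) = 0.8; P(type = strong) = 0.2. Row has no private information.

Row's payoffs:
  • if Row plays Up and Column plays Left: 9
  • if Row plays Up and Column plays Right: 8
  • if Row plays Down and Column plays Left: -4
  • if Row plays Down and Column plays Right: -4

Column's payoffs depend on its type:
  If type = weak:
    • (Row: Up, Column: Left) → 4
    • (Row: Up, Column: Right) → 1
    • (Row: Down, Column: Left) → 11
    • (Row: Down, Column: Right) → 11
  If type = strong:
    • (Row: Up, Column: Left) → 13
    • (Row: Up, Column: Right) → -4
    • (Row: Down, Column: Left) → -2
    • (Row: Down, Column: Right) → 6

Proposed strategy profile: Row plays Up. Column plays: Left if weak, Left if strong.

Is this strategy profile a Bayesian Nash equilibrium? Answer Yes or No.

Yes

Row plays Up: E[Up] = 0.8·(9) + 0.2·(9) = 9; E[Down] = -4. Best-responding. ✓
Column (type weak), facing Up: Left gives 4, Right gives 1. Proposed Left is best. ✓
Column (type strong), facing Up: Left gives 13, Right gives -4. Proposed Left is best. ✓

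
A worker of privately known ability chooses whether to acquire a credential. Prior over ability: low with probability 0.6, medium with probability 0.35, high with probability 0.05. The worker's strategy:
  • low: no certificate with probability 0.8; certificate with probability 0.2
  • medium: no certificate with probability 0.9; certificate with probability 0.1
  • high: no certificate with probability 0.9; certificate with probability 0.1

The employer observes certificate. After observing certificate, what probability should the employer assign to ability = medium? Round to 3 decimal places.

0.219

P(certificate) = 0.6·0.2 + 0.35·0.1 + 0.05·0.1 = 0.16
P(medium | certificate) = (0.35·0.1) / 0.16 = 0.035 / 0.16 = 0.21875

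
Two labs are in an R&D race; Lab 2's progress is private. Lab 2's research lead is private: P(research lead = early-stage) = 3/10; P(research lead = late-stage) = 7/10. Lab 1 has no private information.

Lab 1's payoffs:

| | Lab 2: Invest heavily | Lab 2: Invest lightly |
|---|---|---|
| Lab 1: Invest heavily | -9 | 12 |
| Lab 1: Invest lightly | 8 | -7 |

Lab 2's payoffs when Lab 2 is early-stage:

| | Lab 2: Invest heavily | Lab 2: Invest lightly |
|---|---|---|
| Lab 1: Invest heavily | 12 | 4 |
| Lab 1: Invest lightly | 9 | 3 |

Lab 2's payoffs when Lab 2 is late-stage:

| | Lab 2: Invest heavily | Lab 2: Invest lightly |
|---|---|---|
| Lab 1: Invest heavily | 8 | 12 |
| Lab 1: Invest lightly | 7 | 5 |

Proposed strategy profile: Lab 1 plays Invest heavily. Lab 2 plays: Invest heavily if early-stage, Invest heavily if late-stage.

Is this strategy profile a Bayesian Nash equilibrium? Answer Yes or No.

A profile is a BNE iff every type of every player is best-responding given beliefs about the other side.
Lab 1 plays Invest heavily: E[Invest heavily] = 3/10·(-9) + 7/10·(-9) = -9; E[Invest lightly] = 8. Not best-responding. ✗
Lab 2 (research lead early-stage), facing Invest heavily: Invest heavily gives 12, Invest lightly gives 4. Proposed Invest heavily is best. ✓
Lab 2 (research lead late-stage), facing Invest heavily: Invest heavily gives 8, Invest lightly gives 12. Proposed Invest heavily is not best — profitable deviation exists. ✗

No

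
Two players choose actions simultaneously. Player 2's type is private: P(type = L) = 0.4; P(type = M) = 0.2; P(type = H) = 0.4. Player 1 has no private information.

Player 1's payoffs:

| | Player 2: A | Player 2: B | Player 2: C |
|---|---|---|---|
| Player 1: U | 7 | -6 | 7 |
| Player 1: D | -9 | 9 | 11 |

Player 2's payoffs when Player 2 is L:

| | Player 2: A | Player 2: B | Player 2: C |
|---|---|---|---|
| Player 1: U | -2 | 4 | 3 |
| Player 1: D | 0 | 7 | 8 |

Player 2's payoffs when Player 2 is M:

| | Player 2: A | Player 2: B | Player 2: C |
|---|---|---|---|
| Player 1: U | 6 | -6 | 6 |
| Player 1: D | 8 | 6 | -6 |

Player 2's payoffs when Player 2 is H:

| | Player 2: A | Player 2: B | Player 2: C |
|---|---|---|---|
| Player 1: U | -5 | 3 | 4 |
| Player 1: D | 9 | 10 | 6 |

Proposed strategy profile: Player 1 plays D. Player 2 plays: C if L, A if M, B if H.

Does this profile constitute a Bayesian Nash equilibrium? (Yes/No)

Player 1 plays D: E[D] = 0.4·(11) + 0.2·(-9) + 0.4·(9) = 6.2; E[U] = 1.8. Best-responding. ✓
Player 2 (type L), facing D: A gives 0, B gives 7, C gives 8. Proposed C is best. ✓
Player 2 (type M), facing D: A gives 8, B gives 6, C gives -6. Proposed A is best. ✓
Player 2 (type H), facing D: A gives 9, B gives 10, C gives 6. Proposed B is best. ✓

Yes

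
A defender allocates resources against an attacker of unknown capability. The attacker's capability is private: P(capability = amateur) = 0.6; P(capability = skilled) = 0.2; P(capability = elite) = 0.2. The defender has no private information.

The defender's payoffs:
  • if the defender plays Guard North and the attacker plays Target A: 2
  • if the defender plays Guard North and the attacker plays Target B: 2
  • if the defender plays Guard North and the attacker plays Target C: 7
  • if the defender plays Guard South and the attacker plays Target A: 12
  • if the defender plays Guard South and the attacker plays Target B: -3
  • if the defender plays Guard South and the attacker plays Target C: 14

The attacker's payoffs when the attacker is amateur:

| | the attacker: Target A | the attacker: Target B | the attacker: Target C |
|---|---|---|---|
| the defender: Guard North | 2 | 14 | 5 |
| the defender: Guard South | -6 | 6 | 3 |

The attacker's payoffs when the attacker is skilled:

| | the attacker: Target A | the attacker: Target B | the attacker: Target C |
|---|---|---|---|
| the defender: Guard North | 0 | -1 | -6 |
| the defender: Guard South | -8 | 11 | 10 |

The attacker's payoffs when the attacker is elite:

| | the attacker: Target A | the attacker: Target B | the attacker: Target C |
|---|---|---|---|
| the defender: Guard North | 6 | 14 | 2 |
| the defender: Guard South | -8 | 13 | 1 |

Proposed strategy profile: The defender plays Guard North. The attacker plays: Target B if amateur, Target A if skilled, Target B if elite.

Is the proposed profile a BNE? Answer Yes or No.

The defender plays Guard North: E[Guard North] = 0.6·(2) + 0.2·(2) + 0.2·(2) = 2; E[Guard South] = 0. Best-responding. ✓
The attacker (capability amateur), facing Guard North: Target A gives 2, Target B gives 14, Target C gives 5. Proposed Target B is best. ✓
The attacker (capability skilled), facing Guard North: Target A gives 0, Target B gives -1, Target C gives -6. Proposed Target A is best. ✓
The attacker (capability elite), facing Guard North: Target A gives 6, Target B gives 14, Target C gives 2. Proposed Target B is best. ✓

Yes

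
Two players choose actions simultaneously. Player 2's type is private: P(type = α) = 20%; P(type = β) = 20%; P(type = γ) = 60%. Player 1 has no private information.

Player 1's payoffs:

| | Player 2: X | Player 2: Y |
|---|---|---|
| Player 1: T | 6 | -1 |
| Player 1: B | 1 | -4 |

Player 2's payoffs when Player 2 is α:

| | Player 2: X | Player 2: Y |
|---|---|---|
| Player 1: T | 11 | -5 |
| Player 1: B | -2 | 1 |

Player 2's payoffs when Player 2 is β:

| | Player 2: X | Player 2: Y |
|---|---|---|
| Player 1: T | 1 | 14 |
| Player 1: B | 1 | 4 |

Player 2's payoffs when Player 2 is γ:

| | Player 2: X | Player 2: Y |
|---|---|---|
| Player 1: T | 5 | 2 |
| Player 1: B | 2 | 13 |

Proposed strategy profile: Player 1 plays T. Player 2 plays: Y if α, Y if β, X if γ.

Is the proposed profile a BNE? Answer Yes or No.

A profile is a BNE iff every type of every player is best-responding given beliefs about the other side.
Player 1 plays T: E[T] = 0.2·(-1) + 0.2·(-1) + 0.6·(6) = 3.2; E[B] = -1. Best-responding. ✓
Player 2 (type α), facing T: X gives 11, Y gives -5. Proposed Y is not best — profitable deviation exists. ✗
Player 2 (type β), facing T: X gives 1, Y gives 14. Proposed Y is best. ✓
Player 2 (type γ), facing T: X gives 5, Y gives 2. Proposed X is best. ✓

No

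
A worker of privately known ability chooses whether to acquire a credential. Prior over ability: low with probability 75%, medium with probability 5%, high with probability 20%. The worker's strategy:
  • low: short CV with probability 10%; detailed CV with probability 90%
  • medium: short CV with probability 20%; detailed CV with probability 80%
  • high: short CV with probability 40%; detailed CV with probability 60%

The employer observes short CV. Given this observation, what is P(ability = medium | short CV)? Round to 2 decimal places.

0.06

P(short CV) = 0.75·0.1 + 0.05·0.2 + 0.2·0.4 = 0.165
P(medium | short CV) = (0.05·0.2) / 0.165 = 0.01 / 0.165 = 0.0606061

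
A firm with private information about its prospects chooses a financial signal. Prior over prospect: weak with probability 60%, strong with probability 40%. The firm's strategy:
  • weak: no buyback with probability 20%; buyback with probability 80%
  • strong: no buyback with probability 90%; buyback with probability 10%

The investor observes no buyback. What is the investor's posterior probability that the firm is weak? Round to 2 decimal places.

0.25

Apply Bayes' rule using the sender's strategy as the likelihood.
P(no buyback) = 0.6·0.2 + 0.4·0.9 = 0.48
P(weak | no buyback) = (0.6·0.2) / 0.48 = 0.12 / 0.48 = 0.25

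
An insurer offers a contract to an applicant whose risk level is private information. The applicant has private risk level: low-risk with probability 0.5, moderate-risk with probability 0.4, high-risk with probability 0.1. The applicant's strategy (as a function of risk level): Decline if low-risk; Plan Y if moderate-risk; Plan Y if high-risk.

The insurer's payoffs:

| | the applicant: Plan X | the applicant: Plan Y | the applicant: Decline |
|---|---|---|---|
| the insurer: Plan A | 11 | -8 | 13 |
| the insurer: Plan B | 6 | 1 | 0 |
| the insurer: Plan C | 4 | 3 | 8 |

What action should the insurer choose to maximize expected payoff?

Plan C

E[Plan A] = 0.5·(13) + 0.4·(-8) + 0.1·(-8) = 2.5
E[Plan B] = 0.5·(0) + 0.4·(1) + 0.1·(1) = 0.5
E[Plan C] = 0.5·(8) + 0.4·(3) + 0.1·(3) = 5.5
Best response: Plan C (5.5 is the largest).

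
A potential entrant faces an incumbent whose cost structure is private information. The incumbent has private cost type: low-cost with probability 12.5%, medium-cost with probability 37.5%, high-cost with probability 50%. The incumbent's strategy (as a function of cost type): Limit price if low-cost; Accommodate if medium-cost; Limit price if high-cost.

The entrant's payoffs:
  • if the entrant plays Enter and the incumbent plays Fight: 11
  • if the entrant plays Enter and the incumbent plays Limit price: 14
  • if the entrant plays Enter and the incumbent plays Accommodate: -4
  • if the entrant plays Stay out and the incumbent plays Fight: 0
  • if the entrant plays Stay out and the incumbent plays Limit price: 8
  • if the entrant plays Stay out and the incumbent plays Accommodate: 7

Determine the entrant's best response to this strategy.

Stay out

E[Enter] = 0.125·(14) + 0.375·(-4) + 0.5·(14) = 7.25
E[Stay out] = 0.125·(8) + 0.375·(7) + 0.5·(8) = 7.625
Best response: Stay out (7.625 is the largest).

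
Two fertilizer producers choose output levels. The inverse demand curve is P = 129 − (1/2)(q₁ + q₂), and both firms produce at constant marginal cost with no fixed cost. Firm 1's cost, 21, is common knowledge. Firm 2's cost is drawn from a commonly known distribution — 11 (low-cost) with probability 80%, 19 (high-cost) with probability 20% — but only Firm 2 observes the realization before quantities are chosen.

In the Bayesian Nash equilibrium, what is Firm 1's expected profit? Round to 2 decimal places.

2204.48

Type-c best response for Firm 2: q₂(c) = (129 − c) − q₁/2.
Firm 1 maximizes expected profit; its first-order condition is 129 − q₁ − (1/2)E[q₂] − 21 = 0.
Substituting E[q₂] and solving: E[c₂] = 12.6, so q₁ = (129 − 2·21 + 12.6)/(3/2) = 66.4.
E[P] = 129 − (1/2)·(q₁ + E[q₂]) = 54.2; Firm 1's expected profit = (E[P] − 21)·q₁ = (54.2 − 21)·66.4 = 2204.48.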